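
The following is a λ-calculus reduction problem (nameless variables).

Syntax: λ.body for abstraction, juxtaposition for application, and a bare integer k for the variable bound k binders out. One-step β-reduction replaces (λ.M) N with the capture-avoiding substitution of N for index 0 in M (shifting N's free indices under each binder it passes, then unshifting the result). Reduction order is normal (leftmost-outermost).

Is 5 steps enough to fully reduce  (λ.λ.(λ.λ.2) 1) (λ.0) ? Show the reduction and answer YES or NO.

  start: (λ.λ.(λ.λ.2) 1) (λ.0)
  [1] λ.(λ.λ.2) (λ.0)
  [2] λ.λ.1

Answer: YES — reaches normal form λ.λ.1 in 2 ≤ 5 steps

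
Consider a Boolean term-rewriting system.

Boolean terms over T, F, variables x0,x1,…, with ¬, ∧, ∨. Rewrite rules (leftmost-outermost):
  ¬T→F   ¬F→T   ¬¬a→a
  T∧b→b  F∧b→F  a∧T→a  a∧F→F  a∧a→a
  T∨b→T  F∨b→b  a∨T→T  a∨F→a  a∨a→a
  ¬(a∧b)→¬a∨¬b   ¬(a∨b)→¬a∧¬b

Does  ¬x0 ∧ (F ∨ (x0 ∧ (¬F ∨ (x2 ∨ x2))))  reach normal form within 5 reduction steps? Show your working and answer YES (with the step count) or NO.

  start: ¬x0 ∧ (F ∨ (x0 ∧ (¬F ∨ (x2 ∨ x2))))
  →1  ¬x0 ∧ (x0 ∧ (¬F ∨ (x2 ∨ x2)))
  →2  ¬x0 ∧ (x0 ∧ (T ∨ (x2 ∨ x2)))
  →3  ¬x0 ∧ (x0 ∧ T)
  →4  ¬x0 ∧ x0

Answer: YES — reaches normal form ¬x0 ∧ x0 in 4 ≤ 5 steps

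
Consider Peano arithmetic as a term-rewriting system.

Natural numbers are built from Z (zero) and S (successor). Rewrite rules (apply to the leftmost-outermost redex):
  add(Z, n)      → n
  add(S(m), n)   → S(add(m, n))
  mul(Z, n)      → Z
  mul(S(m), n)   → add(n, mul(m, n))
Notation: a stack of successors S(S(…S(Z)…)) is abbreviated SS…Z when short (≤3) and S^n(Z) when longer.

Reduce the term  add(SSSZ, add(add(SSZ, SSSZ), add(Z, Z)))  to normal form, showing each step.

  start: add(SSSZ, add(add(SSZ, SSSZ), add(Z, Z)))
  step 1: S(add(SSZ, add(add(SSZ, SSSZ), add(Z, Z))))
  step 2: S(S(add(SZ, add(add(SSZ, SSSZ), add(Z, Z)))))
  step 3: S(S(S(add(Z, add(add(SSZ, SSSZ), add(Z, Z))))))
  step 4: S(S(S(add(add(SSZ, SSSZ), add(Z, Z)))))
  step 5: S(S(S(add(S(add(SZ, SSSZ)), add(Z, Z)))))
  step 6: S(S(S(S(add(add(SZ, SSSZ), add(Z, Z))))))
  step 7: S(S(S(S(add(S(add(Z, SSSZ)), add(Z, Z))))))
  step 8: S(S(S(S(S(add(add(Z, SSSZ), add(Z, Z)))))))
  step 9: S(S(S(S(S(add(SSSZ, add(Z, Z)))))))
  step 10: S(S(S(S(S(S(add(SSZ, add(Z, Z))))))))
  step 11: S(S(S(S(S(S(S(add(SZ, add(Z, Z)))))))))
  step 12: S(S(S(S(S(S(S(S(add(Z, add(Z, Z))))))))))
  step 13: S(S(S(S(S(S(S(S(add(Z, Z)))))))))
  step 14: S^8(Z)

Answer: normal form = S^8(Z)  (in 14 steps)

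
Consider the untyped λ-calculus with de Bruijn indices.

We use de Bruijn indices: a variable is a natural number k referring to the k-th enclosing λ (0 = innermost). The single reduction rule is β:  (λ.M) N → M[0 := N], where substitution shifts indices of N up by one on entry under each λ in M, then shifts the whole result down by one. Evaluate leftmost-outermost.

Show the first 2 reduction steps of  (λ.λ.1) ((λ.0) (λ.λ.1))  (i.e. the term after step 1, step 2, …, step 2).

Answer: after 2 steps: λ.λ.λ.1

Derivation:
  start: (λ.λ.1) ((λ.0) (λ.λ.1))
  step 1: λ.(λ.0) (λ.λ.1)
  step 2: λ.λ.λ.1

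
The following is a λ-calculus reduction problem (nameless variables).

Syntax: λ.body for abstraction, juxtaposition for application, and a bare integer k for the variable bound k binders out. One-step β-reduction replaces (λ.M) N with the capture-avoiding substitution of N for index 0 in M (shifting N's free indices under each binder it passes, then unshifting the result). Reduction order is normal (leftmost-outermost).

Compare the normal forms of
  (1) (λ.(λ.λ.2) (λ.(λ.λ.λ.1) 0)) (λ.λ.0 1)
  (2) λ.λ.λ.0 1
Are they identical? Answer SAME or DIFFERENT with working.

Answer: SAME — A ⇓ λ.λ.λ.0 1, B ⇓ λ.λ.λ.0 1

Reduction:
Term A:
  start: (λ.(λ.λ.2) (λ.(λ.λ.λ.1) 0)) (λ.λ.0 1)
  step 1: (λ.λ.λ.λ.0 1) (λ.(λ.λ.λ.1) 0)
  step 2: λ.λ.λ.0 1

Term B:
  start: λ.λ.λ.0 1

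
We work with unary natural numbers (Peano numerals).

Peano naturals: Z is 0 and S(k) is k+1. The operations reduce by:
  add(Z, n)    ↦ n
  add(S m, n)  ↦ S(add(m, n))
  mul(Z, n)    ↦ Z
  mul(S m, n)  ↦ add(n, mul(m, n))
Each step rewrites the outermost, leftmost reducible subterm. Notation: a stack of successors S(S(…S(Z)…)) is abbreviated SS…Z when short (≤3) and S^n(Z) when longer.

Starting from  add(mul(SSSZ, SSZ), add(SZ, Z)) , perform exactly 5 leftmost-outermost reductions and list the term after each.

  start: add(mul(SSSZ, SSZ), add(SZ, Z))
  step 1: add(add(SSZ, mul(SSZ, SSZ)), add(SZ, Z))
  step 2: add(S(add(SZ, mul(SSZ, SSZ))), add(SZ, Z))
  step 3: S(add(add(SZ, mul(SSZ, SSZ)), add(SZ, Z)))
  step 4: S(add(S(add(Z, mul(SSZ, SSZ))), add(SZ, Z)))
  step 5: S(S(add(add(Z, mul(SSZ, SSZ)), add(SZ, Z))))

Answer: after 5 steps: S(S(add(add(Z, mul(SSZ, SSZ)), add(SZ, Z))))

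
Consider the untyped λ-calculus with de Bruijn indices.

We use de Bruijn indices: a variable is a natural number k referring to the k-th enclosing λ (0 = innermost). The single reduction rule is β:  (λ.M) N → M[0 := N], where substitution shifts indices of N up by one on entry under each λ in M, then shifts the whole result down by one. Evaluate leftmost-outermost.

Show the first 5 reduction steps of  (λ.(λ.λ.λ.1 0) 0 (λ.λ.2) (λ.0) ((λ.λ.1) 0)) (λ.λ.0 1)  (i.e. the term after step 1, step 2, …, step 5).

Answer: after 5 steps: (λ.λ.λ.0 1) ((λ.λ.1) (λ.λ.0 1))

Reduction:
  start: (λ.(λ.λ.λ.1 0) 0 (λ.λ.2) (λ.0) ((λ.λ.1) 0)) (λ.λ.0 1)
  →1  (λ.λ.λ.1 0) (λ.λ.0 1) (λ.λ.λ.λ.0 1) (λ.0) ((λ.λ.1) (λ.λ.0 1))
  →2  (λ.λ.1 0) (λ.λ.λ.λ.0 1) (λ.0) ((λ.λ.1) (λ.λ.0 1))
  →3  (λ.(λ.λ.λ.λ.0 1) 0) (λ.0) ((λ.λ.1) (λ.λ.0 1))
  →4  (λ.λ.λ.λ.0 1) (λ.0) ((λ.λ.1) (λ.λ.0 1))
  →5  (λ.λ.λ.0 1) ((λ.λ.1) (λ.λ.0 1))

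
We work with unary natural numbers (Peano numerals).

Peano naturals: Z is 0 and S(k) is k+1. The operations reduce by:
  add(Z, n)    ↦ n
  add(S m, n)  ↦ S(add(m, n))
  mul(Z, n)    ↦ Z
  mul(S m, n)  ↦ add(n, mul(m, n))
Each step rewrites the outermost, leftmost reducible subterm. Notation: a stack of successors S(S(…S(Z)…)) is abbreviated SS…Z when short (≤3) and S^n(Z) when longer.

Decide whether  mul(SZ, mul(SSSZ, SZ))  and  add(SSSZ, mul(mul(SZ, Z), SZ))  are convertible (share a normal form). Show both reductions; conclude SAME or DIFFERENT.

Answer: SAME — A ⇓ SSSZ, B ⇓ SSSZ

Working:
Term A:
  start: mul(SZ, mul(SSSZ, SZ))
  →1  add(mul(SSSZ, SZ), mul(Z, mul(SSSZ, SZ)))
  →2  add(add(SZ, mul(SSZ, SZ)), mul(Z, mul(SSSZ, SZ)))
  →3  add(S(add(Z, mul(SSZ, SZ))), mul(Z, mul(SSSZ, SZ)))
  →4  S(add(add(Z, mul(SSZ, SZ)), mul(Z, mul(SSSZ, SZ))))
  →5  S(add(mul(SSZ, SZ), mul(Z, mul(SSSZ, SZ))))
  →6  S(add(add(SZ, mul(SZ, SZ)), mul(Z, mul(SSSZ, SZ))))
  →7  S(add(S(add(Z, mul(SZ, SZ))), mul(Z, mul(SSSZ, SZ))))
  →8  S(S(add(add(Z, mul(SZ, SZ)), mul(Z, mul(SSSZ, SZ)))))
  →9  S(S(add(mul(SZ, SZ), mul(Z, mul(SSSZ, SZ)))))
  →10  S(S(add(add(SZ, mul(Z, SZ)), mul(Z, mul(SSSZ, SZ)))))
  →11  S(S(add(S(add(Z, mul(Z, SZ))), mul(Z, mul(SSSZ, SZ)))))
  →12  S(S(S(add(add(Z, mul(Z, SZ)), mul(Z, mul(SSSZ, SZ))))))
  →13  S(S(S(add(mul(Z, SZ), mul(Z, mul(SSSZ, SZ))))))
  →14  S(S(S(add(Z, mul(Z, mul(SSSZ, SZ))))))
  →15  S(S(S(mul(Z, mul(SSSZ, SZ)))))
  →16  SSSZ

Term B:
  start: add(SSSZ, mul(mul(SZ, Z), SZ))
  →1  S(add(SSZ, mul(mul(SZ, Z), SZ)))
  →2  S(S(add(SZ, mul(mul(SZ, Z), SZ))))
  →3  S(S(S(add(Z, mul(mul(SZ, Z), SZ)))))
  →4  S(S(S(mul(mul(SZ, Z), SZ))))
  →5  S(S(S(mul(add(Z, mul(Z, Z)), SZ))))
  →6  S(S(S(mul(mul(Z, Z), SZ))))
  →7  S(S(S(mul(Z, SZ))))
  →8  SSSZ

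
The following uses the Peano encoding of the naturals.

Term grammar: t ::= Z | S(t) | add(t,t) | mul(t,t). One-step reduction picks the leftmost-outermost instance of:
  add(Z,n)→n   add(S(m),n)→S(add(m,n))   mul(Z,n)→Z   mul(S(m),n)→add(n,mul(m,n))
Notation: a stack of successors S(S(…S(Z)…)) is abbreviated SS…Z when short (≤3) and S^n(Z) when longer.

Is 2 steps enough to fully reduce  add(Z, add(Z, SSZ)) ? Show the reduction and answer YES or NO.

Answer: YES — reaches normal form SSZ in 2 ≤ 2 steps

Working:
  start: add(Z, add(Z, SSZ))
  step 1: add(Z, SSZ)
  step 2: SSZ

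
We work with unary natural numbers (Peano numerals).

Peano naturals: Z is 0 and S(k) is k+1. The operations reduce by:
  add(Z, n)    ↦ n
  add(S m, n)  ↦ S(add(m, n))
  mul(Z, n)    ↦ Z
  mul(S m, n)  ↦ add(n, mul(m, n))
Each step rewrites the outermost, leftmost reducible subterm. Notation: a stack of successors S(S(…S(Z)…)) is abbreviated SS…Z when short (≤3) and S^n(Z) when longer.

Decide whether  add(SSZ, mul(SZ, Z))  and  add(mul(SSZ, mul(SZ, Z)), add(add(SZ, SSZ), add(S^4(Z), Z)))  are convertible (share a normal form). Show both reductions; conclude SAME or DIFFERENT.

Term A:
  start: add(SSZ, mul(SZ, Z))
  step 1: S(add(SZ, mul(SZ, Z)))
  step 2: S(S(add(Z, mul(SZ, Z))))
  step 3: S(S(mul(SZ, Z)))
  step 4: S(S(add(Z, mul(Z, Z))))
  step 5: S(S(mul(Z, Z)))
  step 6: SSZ

Term B:
  start: add(mul(SSZ, mul(SZ, Z)), add(add(SZ, SSZ), add(S^4(Z), Z)))
  step 1: add(add(mul(SZ, Z), mul(SZ, mul(SZ, Z))), add(add(SZ, SSZ), add(S^4(Z), Z)))
  step 2: add(add(add(Z, mul(Z, Z)), mul(SZ, mul(SZ, Z))), add(add(SZ, SSZ), add(S^4(Z), Z)))
  step 3: add(add(mul(Z, Z), mul(SZ, mul(SZ, Z))), add(add(SZ, SSZ), add(S^4(Z), Z)))
  step 4: add(add(Z, mul(SZ, mul(SZ, Z))), add(add(SZ, SSZ), add(S^4(Z), Z)))
  step 5: add(mul(SZ, mul(SZ, Z)), add(add(SZ, SSZ), add(S^4(Z), Z)))
  step 6: add(add(mul(SZ, Z), mul(Z, mul(SZ, Z))), add(add(SZ, SSZ), add(S^4(Z), Z)))
  step 7: add(add(add(Z, mul(Z, Z)), mul(Z, mul(SZ, Z))), add(add(SZ, SSZ), add(S^4(Z), Z)))
  step 8: add(add(mul(Z, Z), mul(Z, mul(SZ, Z))), add(add(SZ, SSZ), add(S^4(Z), Z)))
  step 9: add(add(Z, mul(Z, mul(SZ, Z))), add(add(SZ, SSZ), add(S^4(Z), Z)))
  step 10: add(mul(Z, mul(SZ, Z)), add(add(SZ, SSZ), add(S^4(Z), Z)))
  step 11: add(Z, add(add(SZ, SSZ), add(S^4(Z), Z)))
  step 12: add(add(SZ, SSZ), add(S^4(Z), Z))
  step 13: add(S(add(Z, SSZ)), add(S^4(Z), Z))
  step 14: S(add(add(Z, SSZ), add(S^4(Z), Z)))
  step 15: S(add(SSZ, add(S^4(Z), Z)))
  step 16: S(S(add(SZ, add(S^4(Z), Z))))
  step 17: S(S(S(add(Z, add(S^4(Z), Z)))))
  step 18: S(S(S(add(S^4(Z), Z))))
  step 19: S(S(S(S(add(SSSZ, Z)))))
  step 20: S(S(S(S(S(add(SSZ, Z))))))
  step 21: S(S(S(S(S(S(add(SZ, Z)))))))
  step 22: S(S(S(S(S(S(S(add(Z, Z))))))))
  step 23: S^7(Z)

Answer: DIFFERENT — A ⇓ SSZ, B ⇓ S^7(Z)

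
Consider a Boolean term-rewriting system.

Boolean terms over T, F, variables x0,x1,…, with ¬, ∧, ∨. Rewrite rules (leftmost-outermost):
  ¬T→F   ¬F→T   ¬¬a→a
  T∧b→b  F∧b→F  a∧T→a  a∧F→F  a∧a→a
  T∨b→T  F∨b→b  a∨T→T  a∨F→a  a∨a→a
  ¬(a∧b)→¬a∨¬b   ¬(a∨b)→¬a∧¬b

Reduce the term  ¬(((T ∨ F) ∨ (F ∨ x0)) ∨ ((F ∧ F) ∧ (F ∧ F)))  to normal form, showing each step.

  start: ¬(((T ∨ F) ∨ (F ∨ x0)) ∨ ((F ∧ F) ∧ (F ∧ F)))
  →1  ¬((T ∨ F) ∨ (F ∨ x0)) ∧ ¬((F ∧ F) ∧ (F ∧ F))
  →2  (¬(T ∨ F) ∧ ¬(F ∨ x0)) ∧ ¬((F ∧ F) ∧ (F ∧ F))
  →3  ((¬T ∧ ¬F) ∧ ¬(F ∨ x0)) ∧ ¬((F ∧ F) ∧ (F ∧ F))
  →4  ((F ∧ ¬F) ∧ ¬(F ∨ x0)) ∧ ¬((F ∧ F) ∧ (F ∧ F))
  →5  (F ∧ ¬(F ∨ x0)) ∧ ¬((F ∧ F) ∧ (F ∧ F))
  →6  F ∧ ¬((F ∧ F) ∧ (F ∧ F))
  →7  F

Answer: normal form = F  (in 7 steps)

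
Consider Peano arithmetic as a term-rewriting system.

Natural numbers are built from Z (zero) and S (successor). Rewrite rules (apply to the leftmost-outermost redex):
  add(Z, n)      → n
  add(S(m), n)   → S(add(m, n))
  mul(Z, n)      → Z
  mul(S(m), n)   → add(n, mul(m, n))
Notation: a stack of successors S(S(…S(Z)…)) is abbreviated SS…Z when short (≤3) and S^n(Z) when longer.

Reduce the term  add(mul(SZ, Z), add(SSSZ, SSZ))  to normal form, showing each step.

  start: add(mul(SZ, Z), add(SSSZ, SSZ))
  [1] add(add(Z, mul(Z, Z)), add(SSSZ, SSZ))
  [2] add(mul(Z, Z), add(SSSZ, SSZ))
  [3] add(Z, add(SSSZ, SSZ))
  [4] add(SSSZ, SSZ)
  [5] S(add(SSZ, SSZ))
  [6] S(S(add(SZ, SSZ)))
  [7] S(S(S(add(Z, SSZ))))
  [8] S^5(Z)

Answer: normal form = S^5(Z)  (in 8 steps)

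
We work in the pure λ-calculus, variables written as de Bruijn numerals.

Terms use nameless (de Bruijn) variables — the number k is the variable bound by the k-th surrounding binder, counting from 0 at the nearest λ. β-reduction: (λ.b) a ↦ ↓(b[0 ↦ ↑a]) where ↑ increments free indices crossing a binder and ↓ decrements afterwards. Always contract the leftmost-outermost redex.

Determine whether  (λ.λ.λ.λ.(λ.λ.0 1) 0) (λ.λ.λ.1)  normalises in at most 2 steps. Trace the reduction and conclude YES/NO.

  start: (λ.λ.λ.λ.(λ.λ.0 1) 0) (λ.λ.λ.1)
  →1  λ.λ.λ.(λ.λ.0 1) 0
  →2  λ.λ.λ.λ.0 1

Answer: YES — reaches normal form λ.λ.λ.λ.0 1 in 2 ≤ 2 steps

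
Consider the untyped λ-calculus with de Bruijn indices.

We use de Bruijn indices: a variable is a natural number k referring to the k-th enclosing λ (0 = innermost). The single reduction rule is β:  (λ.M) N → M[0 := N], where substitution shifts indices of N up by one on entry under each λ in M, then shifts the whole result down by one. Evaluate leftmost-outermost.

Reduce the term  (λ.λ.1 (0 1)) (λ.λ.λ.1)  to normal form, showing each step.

Answer: normal form = λ.λ.λ.1  (in 2 steps)

Reduction:
  start: (λ.λ.1 (0 1)) (λ.λ.λ.1)
  [1] λ.(λ.λ.λ.1) (0 (λ.λ.λ.1))
  [2] λ.λ.λ.1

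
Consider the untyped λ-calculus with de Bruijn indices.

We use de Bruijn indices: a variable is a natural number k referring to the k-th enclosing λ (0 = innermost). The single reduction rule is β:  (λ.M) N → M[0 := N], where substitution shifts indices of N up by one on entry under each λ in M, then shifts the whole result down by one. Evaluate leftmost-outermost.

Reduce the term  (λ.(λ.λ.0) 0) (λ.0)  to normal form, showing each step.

  start: (λ.(λ.λ.0) 0) (λ.0)
  [1] (λ.λ.0) (λ.0)
  [2] λ.0

Answer: normal form = λ.0  (in 2 steps)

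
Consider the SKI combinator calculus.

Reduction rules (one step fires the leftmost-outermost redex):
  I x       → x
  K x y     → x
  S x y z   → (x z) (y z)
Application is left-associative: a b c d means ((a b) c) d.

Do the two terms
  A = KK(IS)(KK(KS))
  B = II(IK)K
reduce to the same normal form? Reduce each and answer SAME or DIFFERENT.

Answer: SAME — A ⇓ KK, B ⇓ KK

Working:
Term A:
  start: KK(IS)(KK(KS))
  [1] K(KK(KS))
  [2] KK

Term B:
  start: II(IK)K
  [1] I(IK)K
  [2] IKK
  [3] KK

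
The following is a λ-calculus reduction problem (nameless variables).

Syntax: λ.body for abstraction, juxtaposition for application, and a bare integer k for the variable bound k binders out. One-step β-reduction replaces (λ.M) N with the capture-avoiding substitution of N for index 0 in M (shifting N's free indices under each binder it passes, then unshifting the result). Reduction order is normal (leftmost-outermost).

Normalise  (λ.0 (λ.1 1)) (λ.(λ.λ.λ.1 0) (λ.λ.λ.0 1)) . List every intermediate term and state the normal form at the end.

Answer: normal form = λ.λ.1 0  (in 3 steps)

Reduction:
  start: (λ.0 (λ.1 1)) (λ.(λ.λ.λ.1 0) (λ.λ.λ.0 1))
  [1] (λ.(λ.λ.λ.1 0) (λ.λ.λ.0 1)) (λ.(λ.(λ.λ.λ.1 0) (λ.λ.λ.0 1)) (λ.(λ.λ.λ.1 0) (λ.λ.λ.0 1)))
  [2] (λ.λ.λ.1 0) (λ.λ.λ.0 1)
  [3] λ.λ.1 0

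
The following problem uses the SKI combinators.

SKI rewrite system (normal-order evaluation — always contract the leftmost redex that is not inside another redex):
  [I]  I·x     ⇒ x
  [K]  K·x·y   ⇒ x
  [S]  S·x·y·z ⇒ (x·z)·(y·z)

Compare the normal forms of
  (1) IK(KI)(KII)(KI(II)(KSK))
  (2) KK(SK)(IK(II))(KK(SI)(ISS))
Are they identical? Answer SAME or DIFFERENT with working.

Answer: DIFFERENT — A ⇓ I, B ⇓ KI

Working:
Term A:
  start: IK(KI)(KII)(KI(II)(KSK))
  step 1: K(KI)(KII)(KI(II)(KSK))
  step 2: KI(KI(II)(KSK))
  step 3: I

Term B:
  start: KK(SK)(IK(II))(KK(SI)(ISS))
  step 1: K(IK(II))(KK(SI)(ISS))
  step 2: IK(II)
  step 3: K(II)
  step 4: KI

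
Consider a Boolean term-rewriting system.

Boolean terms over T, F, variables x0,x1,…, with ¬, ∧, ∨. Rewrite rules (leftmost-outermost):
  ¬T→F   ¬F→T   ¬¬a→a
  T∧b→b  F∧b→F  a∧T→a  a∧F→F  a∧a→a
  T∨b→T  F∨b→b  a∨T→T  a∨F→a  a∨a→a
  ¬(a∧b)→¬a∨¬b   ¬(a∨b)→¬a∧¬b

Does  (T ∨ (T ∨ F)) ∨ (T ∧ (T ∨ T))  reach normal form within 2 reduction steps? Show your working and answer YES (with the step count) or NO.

  start: (T ∨ (T ∨ F)) ∨ (T ∧ (T ∨ T))
  step 1: T ∨ (T ∧ (T ∨ T))
  step 2: T

Answer: YES — reaches normal form T in 2 ≤ 2 steps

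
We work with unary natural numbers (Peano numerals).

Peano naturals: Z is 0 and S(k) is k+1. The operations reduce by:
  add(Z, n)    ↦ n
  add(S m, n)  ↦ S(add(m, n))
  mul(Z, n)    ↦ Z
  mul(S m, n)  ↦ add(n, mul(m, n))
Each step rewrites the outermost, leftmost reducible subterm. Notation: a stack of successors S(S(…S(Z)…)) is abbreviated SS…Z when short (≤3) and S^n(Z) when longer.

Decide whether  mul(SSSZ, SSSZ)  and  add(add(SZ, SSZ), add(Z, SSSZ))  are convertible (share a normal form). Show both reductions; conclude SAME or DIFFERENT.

Term A:
  start: mul(SSSZ, SSSZ)
  →1  add(SSSZ, mul(SSZ, SSSZ))
  →2  S(add(SSZ, mul(SSZ, SSSZ)))
  →3  S(S(add(SZ, mul(SSZ, SSSZ))))
  →4  S(S(S(add(Z, mul(SSZ, SSSZ)))))
  →5  S(S(S(mul(SSZ, SSSZ))))
  →6  S(S(S(add(SSSZ, mul(SZ, SSSZ)))))
  →7  S(S(S(S(add(SSZ, mul(SZ, SSSZ))))))
  →8  S(S(S(S(S(add(SZ, mul(SZ, SSSZ)))))))
  →9  S(S(S(S(S(S(add(Z, mul(SZ, SSSZ))))))))
  →10  S(S(S(S(S(S(mul(SZ, SSSZ)))))))
  →11  S(S(S(S(S(S(add(SSSZ, mul(Z, SSSZ))))))))
  →12  S(S(S(S(S(S(S(add(SSZ, mul(Z, SSSZ)))))))))
  →13  S(S(S(S(S(S(S(S(add(SZ, mul(Z, SSSZ))))))))))
  →14  S(S(S(S(S(S(S(S(S(add(Z, mul(Z, SSSZ)))))))))))
  →15  S(S(S(S(S(S(S(S(S(mul(Z, SSSZ))))))))))
  →16  S^9(Z)

Term B:
  start: add(add(SZ, SSZ), add(Z, SSSZ))
  →1  add(S(add(Z, SSZ)), add(Z, SSSZ))
  →2  S(add(add(Z, SSZ), add(Z, SSSZ)))
  →3  S(add(SSZ, add(Z, SSSZ)))
  →4  S(S(add(SZ, add(Z, SSSZ))))
  →5  S(S(S(add(Z, add(Z, SSSZ)))))
  →6  S(S(S(add(Z, SSSZ))))
  →7  S^6(Z)

Answer: DIFFERENT — A ⇓ S^9(Z), B ⇓ S^6(Z)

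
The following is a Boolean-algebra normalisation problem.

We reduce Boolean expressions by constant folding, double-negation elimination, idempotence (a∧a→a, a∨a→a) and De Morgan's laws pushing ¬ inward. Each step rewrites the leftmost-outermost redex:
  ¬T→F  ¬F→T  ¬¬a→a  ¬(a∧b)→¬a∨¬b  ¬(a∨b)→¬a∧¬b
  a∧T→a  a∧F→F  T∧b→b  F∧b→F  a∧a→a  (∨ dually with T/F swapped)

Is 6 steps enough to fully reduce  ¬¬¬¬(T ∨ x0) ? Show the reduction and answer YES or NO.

Answer: YES — reaches normal form T in 3 ≤ 6 steps

Reduction:
  start: ¬¬¬¬(T ∨ x0)
  →1  ¬¬(T ∨ x0)
  →2  T ∨ x0
  →3  T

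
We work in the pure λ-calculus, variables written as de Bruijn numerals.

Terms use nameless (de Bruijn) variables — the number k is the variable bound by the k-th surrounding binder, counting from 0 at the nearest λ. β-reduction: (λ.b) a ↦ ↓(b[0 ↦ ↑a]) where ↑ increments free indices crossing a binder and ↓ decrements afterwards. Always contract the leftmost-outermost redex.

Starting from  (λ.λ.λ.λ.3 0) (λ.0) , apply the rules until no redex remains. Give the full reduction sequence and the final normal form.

  start: (λ.λ.λ.λ.3 0) (λ.0)
  step 1: λ.λ.λ.(λ.0) 0
  step 2: λ.λ.λ.0

Answer: normal form = λ.λ.λ.0  (in 2 steps)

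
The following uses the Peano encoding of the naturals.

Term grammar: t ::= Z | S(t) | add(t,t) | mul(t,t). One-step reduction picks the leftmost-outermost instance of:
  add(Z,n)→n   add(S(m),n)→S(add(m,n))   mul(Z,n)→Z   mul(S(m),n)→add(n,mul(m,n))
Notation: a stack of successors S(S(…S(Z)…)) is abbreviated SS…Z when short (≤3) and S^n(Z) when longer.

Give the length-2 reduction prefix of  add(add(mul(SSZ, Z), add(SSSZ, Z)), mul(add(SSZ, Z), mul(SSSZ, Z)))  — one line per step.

Answer: after 2 steps: add(add(mul(SZ, Z), add(SSSZ, Z)), mul(add(SSZ, Z), mul(SSSZ, Z)))

Reduction:
  start: add(add(mul(SSZ, Z), add(SSSZ, Z)), mul(add(SSZ, Z), mul(SSSZ, Z)))
  [1] add(add(add(Z, mul(SZ, Z)), add(SSSZ, Z)), mul(add(SSZ, Z), mul(SSSZ, Z)))
  [2] add(add(mul(SZ, Z), add(SSSZ, Z)), mul(add(SSZ, Z), mul(SSSZ, Z)))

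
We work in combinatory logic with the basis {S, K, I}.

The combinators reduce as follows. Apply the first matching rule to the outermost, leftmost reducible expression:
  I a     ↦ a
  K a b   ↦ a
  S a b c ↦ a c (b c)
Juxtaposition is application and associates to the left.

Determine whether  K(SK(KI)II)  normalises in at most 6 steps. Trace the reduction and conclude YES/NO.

  start: K(SK(KI)II)
  →1  K(KI(KII)I)
  →2  K(II)
  →3  KI

Answer: YES — reaches normal form KI in 3 ≤ 6 steps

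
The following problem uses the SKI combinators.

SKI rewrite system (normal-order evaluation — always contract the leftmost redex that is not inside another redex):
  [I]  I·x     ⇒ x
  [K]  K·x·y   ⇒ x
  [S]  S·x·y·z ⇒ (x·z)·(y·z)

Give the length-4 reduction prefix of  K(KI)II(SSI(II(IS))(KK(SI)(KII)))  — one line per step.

Answer: after 4 steps: S(II(IS))(I(II(IS)))(KK(SI)(KII))

Derivation:
  start: K(KI)II(SSI(II(IS))(KK(SI)(KII)))
  [1] KII(SSI(II(IS))(KK(SI)(KII)))
  [2] I(SSI(II(IS))(KK(SI)(KII)))
  [3] SSI(II(IS))(KK(SI)(KII))
  [4] S(II(IS))(I(II(IS)))(KK(SI)(KII))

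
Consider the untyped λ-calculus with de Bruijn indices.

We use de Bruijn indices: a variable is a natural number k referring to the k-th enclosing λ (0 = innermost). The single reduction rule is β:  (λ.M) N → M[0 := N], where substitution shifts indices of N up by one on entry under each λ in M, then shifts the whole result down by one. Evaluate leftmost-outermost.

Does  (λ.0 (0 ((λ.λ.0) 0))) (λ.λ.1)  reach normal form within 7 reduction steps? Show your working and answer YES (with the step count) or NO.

  start: (λ.0 (0 ((λ.λ.0) 0))) (λ.λ.1)
  [1] (λ.λ.1) ((λ.λ.1) ((λ.λ.0) (λ.λ.1)))
  [2] λ.(λ.λ.1) ((λ.λ.0) (λ.λ.1))
  [3] λ.λ.(λ.λ.0) (λ.λ.1)
  [4] λ.λ.λ.0

Answer: YES — reaches normal form λ.λ.λ.0 in 4 ≤ 7 steps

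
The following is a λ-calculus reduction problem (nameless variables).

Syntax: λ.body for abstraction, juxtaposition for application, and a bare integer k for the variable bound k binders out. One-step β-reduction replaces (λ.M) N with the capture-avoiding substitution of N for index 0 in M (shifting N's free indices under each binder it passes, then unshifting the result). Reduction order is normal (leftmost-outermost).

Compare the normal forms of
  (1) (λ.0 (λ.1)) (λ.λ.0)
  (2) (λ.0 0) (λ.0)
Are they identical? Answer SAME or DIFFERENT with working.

Answer: SAME — A ⇓ λ.0, B ⇓ λ.0

Working:
Term A:
  start: (λ.0 (λ.1)) (λ.λ.0)
  [1] (λ.λ.0) (λ.λ.λ.0)
  [2] λ.0

Term B:
  start: (λ.0 0) (λ.0)
  [1] (λ.0) (λ.0)
  [2] λ.0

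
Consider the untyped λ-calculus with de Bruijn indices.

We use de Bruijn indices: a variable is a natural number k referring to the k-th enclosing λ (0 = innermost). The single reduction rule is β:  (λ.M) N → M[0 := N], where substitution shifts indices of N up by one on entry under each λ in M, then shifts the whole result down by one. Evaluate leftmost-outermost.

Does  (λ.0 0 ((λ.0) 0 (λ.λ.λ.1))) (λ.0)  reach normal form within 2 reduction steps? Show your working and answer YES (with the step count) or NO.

Answer: NO — after 2 steps the term is (λ.0) ((λ.0) (λ.0) (λ.λ.λ.1)), not yet normal

Reduction:
  start: (λ.0 0 ((λ.0) 0 (λ.λ.λ.1))) (λ.0)
  →1  (λ.0) (λ.0) ((λ.0) (λ.0) (λ.λ.λ.1))
  →2  (λ.0) ((λ.0) (λ.0) (λ.λ.λ.1))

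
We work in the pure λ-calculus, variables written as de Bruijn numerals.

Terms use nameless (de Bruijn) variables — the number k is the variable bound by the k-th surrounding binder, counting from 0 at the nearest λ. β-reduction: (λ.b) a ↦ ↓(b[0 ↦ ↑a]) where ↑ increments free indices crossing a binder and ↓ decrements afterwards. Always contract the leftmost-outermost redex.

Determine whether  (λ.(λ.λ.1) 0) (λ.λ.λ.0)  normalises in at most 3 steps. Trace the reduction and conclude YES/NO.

  start: (λ.(λ.λ.1) 0) (λ.λ.λ.0)
  [1] (λ.λ.1) (λ.λ.λ.0)
  [2] λ.λ.λ.λ.0

Answer: YES — reaches normal form λ.λ.λ.λ.0 in 2 ≤ 3 steps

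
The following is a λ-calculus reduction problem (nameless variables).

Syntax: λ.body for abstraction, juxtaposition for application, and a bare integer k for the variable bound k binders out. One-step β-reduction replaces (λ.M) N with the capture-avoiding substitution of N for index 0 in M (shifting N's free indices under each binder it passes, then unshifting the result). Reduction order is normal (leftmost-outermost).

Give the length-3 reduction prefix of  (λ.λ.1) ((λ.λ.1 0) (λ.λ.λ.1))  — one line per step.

  start: (λ.λ.1) ((λ.λ.1 0) (λ.λ.λ.1))
  →1  λ.(λ.λ.1 0) (λ.λ.λ.1)
  →2  λ.λ.(λ.λ.λ.1) 0
  →3  λ.λ.λ.λ.1

Answer: after 3 steps: λ.λ.λ.λ.1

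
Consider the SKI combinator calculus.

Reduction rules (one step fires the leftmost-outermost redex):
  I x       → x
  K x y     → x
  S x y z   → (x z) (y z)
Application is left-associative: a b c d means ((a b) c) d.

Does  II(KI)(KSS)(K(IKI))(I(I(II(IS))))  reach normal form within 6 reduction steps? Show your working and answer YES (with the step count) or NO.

Answer: YES — reaches normal form KI in 6 ≤ 6 steps

Derivation:
  start: II(KI)(KSS)(K(IKI))(I(I(II(IS))))
  step 1: I(KI)(KSS)(K(IKI))(I(I(II(IS))))
  step 2: KI(KSS)(K(IKI))(I(I(II(IS))))
  step 3: I(K(IKI))(I(I(II(IS))))
  step 4: K(IKI)(I(I(II(IS))))
  step 5: IKI
  step 6: KI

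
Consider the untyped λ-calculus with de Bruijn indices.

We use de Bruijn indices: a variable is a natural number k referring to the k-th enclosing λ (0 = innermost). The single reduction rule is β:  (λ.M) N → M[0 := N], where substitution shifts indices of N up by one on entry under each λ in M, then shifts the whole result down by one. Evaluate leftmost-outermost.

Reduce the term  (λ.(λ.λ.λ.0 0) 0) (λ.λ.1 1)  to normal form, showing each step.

  start: (λ.(λ.λ.λ.0 0) 0) (λ.λ.1 1)
  →1  (λ.λ.λ.0 0) (λ.λ.1 1)
  →2  λ.λ.0 0

Answer: normal form = λ.λ.0 0  (in 2 steps)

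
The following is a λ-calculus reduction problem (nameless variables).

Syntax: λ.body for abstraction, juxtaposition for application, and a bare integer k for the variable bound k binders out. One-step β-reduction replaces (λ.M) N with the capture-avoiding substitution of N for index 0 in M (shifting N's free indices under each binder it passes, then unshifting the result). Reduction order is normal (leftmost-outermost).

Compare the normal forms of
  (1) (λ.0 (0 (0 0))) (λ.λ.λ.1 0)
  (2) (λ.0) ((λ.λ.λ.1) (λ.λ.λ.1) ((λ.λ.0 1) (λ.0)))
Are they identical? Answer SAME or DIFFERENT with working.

Term A:
  start: (λ.0 (0 (0 0))) (λ.λ.λ.1 0)
  step 1: (λ.λ.λ.1 0) ((λ.λ.λ.1 0) ((λ.λ.λ.1 0) (λ.λ.λ.1 0)))
  step 2: λ.λ.1 0

Term B:
  start: (λ.0) ((λ.λ.λ.1) (λ.λ.λ.1) ((λ.λ.0 1) (λ.0)))
  step 1: (λ.λ.λ.1) (λ.λ.λ.1) ((λ.λ.0 1) (λ.0))
  step 2: (λ.λ.1) ((λ.λ.0 1) (λ.0))
  step 3: λ.(λ.λ.0 1) (λ.0)
  step 4: λ.λ.0 (λ.0)

Answer: DIFFERENT — A ⇓ λ.λ.1 0, B ⇓ λ.λ.0 (λ.0)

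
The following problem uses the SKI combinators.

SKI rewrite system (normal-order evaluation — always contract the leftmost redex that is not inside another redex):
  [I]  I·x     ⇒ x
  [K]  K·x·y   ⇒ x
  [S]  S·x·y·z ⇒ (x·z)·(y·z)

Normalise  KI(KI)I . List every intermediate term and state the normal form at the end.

  start: KI(KI)I
  [1] II
  [2] I

Answer: normal form = I  (in 2 steps)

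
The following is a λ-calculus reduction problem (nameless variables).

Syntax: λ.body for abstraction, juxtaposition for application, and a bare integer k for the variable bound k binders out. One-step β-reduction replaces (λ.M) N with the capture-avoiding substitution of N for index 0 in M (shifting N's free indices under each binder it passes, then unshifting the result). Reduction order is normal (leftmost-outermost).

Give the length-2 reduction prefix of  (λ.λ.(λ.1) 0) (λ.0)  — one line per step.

  start: (λ.λ.(λ.1) 0) (λ.0)
  step 1: λ.(λ.1) 0
  step 2: λ.0

Answer: after 2 steps: λ.0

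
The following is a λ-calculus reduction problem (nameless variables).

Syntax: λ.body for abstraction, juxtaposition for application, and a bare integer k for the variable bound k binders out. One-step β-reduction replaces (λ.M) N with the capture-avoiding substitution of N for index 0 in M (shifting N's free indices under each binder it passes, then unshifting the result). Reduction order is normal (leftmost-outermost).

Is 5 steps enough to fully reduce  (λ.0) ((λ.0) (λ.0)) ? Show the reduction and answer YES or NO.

Answer: YES — reaches normal form λ.0 in 2 ≤ 5 steps

Derivation:
  start: (λ.0) ((λ.0) (λ.0))
  [1] (λ.0) (λ.0)
  [2] λ.0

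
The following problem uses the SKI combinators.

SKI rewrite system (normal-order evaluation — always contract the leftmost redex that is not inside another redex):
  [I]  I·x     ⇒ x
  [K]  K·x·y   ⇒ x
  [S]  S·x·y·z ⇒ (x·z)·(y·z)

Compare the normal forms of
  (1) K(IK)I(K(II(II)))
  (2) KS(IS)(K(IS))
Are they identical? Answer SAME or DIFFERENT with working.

Answer: DIFFERENT — A ⇓ K(KI), B ⇓ S(KS)

Derivation:
Term A:
  start: K(IK)I(K(II(II)))
  [1] IK(K(II(II)))
  [2] K(K(II(II)))
  [3] K(K(I(II)))
  [4] K(K(II))
  [5] K(KI)

Term B:
  start: KS(IS)(K(IS))
  [1] S(K(IS))
  [2] S(KS)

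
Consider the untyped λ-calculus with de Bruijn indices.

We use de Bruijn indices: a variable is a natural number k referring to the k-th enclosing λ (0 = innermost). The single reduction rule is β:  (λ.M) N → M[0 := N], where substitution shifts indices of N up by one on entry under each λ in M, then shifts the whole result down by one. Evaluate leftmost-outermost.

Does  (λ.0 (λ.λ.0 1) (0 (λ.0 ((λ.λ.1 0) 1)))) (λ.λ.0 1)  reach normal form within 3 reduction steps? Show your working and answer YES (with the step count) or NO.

  start: (λ.0 (λ.λ.0 1) (0 (λ.0 ((λ.λ.1 0) 1)))) (λ.λ.0 1)
  →1  (λ.λ.0 1) (λ.λ.0 1) ((λ.λ.0 1) (λ.0 ((λ.λ.1 0) (λ.λ.0 1))))
  →2  (λ.0 (λ.λ.0 1)) ((λ.λ.0 1) (λ.0 ((λ.λ.1 0) (λ.λ.0 1))))
  →3  (λ.λ.0 1) (λ.0 ((λ.λ.1 0) (λ.λ.0 1))) (λ.λ.0 1)

Answer: NO — after 3 steps the term is (λ.λ.0 1) (λ.0 ((λ.λ.1 0) (λ.λ.0 1))) (λ.λ.0 1), not yet normal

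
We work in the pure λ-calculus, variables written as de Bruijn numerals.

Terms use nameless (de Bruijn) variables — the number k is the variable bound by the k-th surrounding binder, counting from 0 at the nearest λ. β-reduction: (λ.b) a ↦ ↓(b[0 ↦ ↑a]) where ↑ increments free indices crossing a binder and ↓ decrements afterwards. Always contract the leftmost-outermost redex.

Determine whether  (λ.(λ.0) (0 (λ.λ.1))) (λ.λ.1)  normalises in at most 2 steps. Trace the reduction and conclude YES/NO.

  start: (λ.(λ.0) (0 (λ.λ.1))) (λ.λ.1)
  step 1: (λ.0) ((λ.λ.1) (λ.λ.1))
  step 2: (λ.λ.1) (λ.λ.1)

Answer: NO — after 2 steps the term is (λ.λ.1) (λ.λ.1), not yet normal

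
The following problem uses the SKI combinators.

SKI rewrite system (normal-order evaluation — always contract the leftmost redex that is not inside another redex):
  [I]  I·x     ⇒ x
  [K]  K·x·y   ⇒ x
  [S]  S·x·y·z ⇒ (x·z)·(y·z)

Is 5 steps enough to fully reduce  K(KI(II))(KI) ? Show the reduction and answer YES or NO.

Answer: YES — reaches normal form I in 2 ≤ 5 steps

Reduction:
  start: K(KI(II))(KI)
  →1  KI(II)
  →2  I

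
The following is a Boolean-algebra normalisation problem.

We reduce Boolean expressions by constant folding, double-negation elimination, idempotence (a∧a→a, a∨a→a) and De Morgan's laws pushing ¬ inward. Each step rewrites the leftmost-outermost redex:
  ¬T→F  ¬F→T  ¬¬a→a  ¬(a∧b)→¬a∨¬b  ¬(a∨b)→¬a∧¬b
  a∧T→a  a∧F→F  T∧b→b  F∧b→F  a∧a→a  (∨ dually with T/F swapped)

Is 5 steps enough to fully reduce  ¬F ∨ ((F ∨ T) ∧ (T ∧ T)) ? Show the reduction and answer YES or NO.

Answer: YES — reaches normal form T in 2 ≤ 5 steps

Reduction:
  start: ¬F ∨ ((F ∨ T) ∧ (T ∧ T))
  [1] T ∨ ((F ∨ T) ∧ (T ∧ T))
  [2] T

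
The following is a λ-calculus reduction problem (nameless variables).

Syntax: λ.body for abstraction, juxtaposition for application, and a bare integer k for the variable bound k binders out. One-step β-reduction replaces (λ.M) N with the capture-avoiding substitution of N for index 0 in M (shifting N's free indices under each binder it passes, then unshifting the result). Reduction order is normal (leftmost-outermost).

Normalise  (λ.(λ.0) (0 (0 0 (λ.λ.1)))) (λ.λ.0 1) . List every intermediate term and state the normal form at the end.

  start: (λ.(λ.0) (0 (0 0 (λ.λ.1)))) (λ.λ.0 1)
  →1  (λ.0) ((λ.λ.0 1) ((λ.λ.0 1) (λ.λ.0 1) (λ.λ.1)))
  →2  (λ.λ.0 1) ((λ.λ.0 1) (λ.λ.0 1) (λ.λ.1))
  →3  λ.0 ((λ.λ.0 1) (λ.λ.0 1) (λ.λ.1))
  →4  λ.0 ((λ.0 (λ.λ.0 1)) (λ.λ.1))
  →5  λ.0 ((λ.λ.1) (λ.λ.0 1))
  →6  λ.0 (λ.λ.λ.0 1)

Answer: normal form = λ.0 (λ.λ.λ.0 1)  (in 6 steps)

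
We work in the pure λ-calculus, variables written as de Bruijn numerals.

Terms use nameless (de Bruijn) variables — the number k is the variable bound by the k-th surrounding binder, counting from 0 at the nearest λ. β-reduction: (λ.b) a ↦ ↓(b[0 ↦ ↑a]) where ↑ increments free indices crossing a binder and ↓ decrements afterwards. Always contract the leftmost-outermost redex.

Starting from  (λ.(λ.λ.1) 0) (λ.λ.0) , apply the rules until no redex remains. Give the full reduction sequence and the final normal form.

  start: (λ.(λ.λ.1) 0) (λ.λ.0)
  →1  (λ.λ.1) (λ.λ.0)
  →2  λ.λ.λ.0

Answer: normal form = λ.λ.λ.0  (in 2 steps)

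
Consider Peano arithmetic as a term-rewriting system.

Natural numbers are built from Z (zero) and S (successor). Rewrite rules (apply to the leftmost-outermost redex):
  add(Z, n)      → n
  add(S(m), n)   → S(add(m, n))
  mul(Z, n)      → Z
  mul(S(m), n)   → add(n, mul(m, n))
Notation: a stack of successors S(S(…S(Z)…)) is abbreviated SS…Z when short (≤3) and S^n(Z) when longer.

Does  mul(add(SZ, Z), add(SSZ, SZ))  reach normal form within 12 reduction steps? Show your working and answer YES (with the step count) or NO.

Answer: YES — reaches normal form SSSZ in 11 ≤ 12 steps

Working:
  start: mul(add(SZ, Z), add(SSZ, SZ))
  step 1: mul(S(add(Z, Z)), add(SSZ, SZ))
  step 2: add(add(SSZ, SZ), mul(add(Z, Z), add(SSZ, SZ)))
  step 3: add(S(add(SZ, SZ)), mul(add(Z, Z), add(SSZ, SZ)))
  step 4: S(add(add(SZ, SZ), mul(add(Z, Z), add(SSZ, SZ))))
  step 5: S(add(S(add(Z, SZ)), mul(add(Z, Z), add(SSZ, SZ))))
  step 6: S(S(add(add(Z, SZ), mul(add(Z, Z), add(SSZ, SZ)))))
  step 7: S(S(add(SZ, mul(add(Z, Z), add(SSZ, SZ)))))
  step 8: S(S(S(add(Z, mul(add(Z, Z), add(SSZ, SZ))))))
  step 9: S(S(S(mul(add(Z, Z), add(SSZ, SZ)))))
  step 10: S(S(S(mul(Z, add(SSZ, SZ)))))
  step 11: SSSZ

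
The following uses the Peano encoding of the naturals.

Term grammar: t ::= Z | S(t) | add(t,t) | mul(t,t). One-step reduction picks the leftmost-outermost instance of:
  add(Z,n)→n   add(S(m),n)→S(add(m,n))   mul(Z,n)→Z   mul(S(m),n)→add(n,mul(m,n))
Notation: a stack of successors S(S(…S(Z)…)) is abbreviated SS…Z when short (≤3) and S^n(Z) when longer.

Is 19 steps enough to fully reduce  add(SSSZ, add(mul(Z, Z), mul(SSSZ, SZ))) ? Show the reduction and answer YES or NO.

Answer: YES — reaches normal form S^6(Z) in 16 ≤ 19 steps

Working:
  start: add(SSSZ, add(mul(Z, Z), mul(SSSZ, SZ)))
  step 1: S(add(SSZ, add(mul(Z, Z), mul(SSSZ, SZ))))
  step 2: S(S(add(SZ, add(mul(Z, Z), mul(SSSZ, SZ)))))
  step 3: S(S(S(add(Z, add(mul(Z, Z), mul(SSSZ, SZ))))))
  step 4: S(S(S(add(mul(Z, Z), mul(SSSZ, SZ)))))
  step 5: S(S(S(add(Z, mul(SSSZ, SZ)))))
  step 6: S(S(S(mul(SSSZ, SZ))))
  step 7: S(S(S(add(SZ, mul(SSZ, SZ)))))
  step 8: S(S(S(S(add(Z, mul(SSZ, SZ))))))
  step 9: S(S(S(S(mul(SSZ, SZ)))))
  step 10: S(S(S(S(add(SZ, mul(SZ, SZ))))))
  step 11: S(S(S(S(S(add(Z, mul(SZ, SZ)))))))
  step 12: S(S(S(S(S(mul(SZ, SZ))))))
  step 13: S(S(S(S(S(add(SZ, mul(Z, SZ)))))))
  step 14: S(S(S(S(S(S(add(Z, mul(Z, SZ))))))))
  step 15: S(S(S(S(S(S(mul(Z, SZ)))))))
  step 16: S^6(Z)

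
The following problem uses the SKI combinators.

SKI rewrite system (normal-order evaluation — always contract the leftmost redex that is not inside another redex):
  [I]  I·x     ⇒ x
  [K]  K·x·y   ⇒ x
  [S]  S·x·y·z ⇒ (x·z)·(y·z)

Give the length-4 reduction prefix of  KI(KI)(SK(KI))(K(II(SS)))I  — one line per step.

  start: KI(KI)(SK(KI))(K(II(SS)))I
  [1] I(SK(KI))(K(II(SS)))I
  [2] SK(KI)(K(II(SS)))I
  [3] K(K(II(SS)))(KI(K(II(SS))))I
  [4] K(II(SS))I

Answer: after 4 steps: K(II(SS))I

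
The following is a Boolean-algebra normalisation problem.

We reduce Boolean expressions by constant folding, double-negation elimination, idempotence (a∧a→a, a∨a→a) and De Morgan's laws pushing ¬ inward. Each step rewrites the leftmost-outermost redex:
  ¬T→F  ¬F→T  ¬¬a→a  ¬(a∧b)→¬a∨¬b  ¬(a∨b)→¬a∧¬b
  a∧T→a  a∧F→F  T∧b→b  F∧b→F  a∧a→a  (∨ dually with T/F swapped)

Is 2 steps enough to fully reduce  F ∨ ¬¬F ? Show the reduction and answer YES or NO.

Answer: YES — reaches normal form F in 2 ≤ 2 steps

Working:
  start: F ∨ ¬¬F
  →1  ¬¬F
  →2  F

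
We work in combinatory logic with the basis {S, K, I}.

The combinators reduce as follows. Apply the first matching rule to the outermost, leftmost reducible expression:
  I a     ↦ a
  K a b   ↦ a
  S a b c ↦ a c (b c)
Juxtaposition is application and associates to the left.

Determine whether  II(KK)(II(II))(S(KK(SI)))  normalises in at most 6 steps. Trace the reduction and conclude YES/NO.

Answer: YES — reaches normal form K(SK) in 4 ≤ 6 steps

Working:
  start: II(KK)(II(II))(S(KK(SI)))
  →1  I(KK)(II(II))(S(KK(SI)))
  →2  KK(II(II))(S(KK(SI)))
  →3  K(S(KK(SI)))
  →4  K(SK)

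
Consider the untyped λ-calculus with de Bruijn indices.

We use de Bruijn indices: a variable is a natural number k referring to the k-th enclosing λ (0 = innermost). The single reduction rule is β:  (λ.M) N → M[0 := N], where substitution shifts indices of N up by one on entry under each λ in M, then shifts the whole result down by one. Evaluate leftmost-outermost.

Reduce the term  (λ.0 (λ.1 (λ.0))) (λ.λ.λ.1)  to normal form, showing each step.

  start: (λ.0 (λ.1 (λ.0))) (λ.λ.λ.1)
  →1  (λ.λ.λ.1) (λ.(λ.λ.λ.1) (λ.0))
  →2  λ.λ.1

Answer: normal form = λ.λ.1  (in 2 steps)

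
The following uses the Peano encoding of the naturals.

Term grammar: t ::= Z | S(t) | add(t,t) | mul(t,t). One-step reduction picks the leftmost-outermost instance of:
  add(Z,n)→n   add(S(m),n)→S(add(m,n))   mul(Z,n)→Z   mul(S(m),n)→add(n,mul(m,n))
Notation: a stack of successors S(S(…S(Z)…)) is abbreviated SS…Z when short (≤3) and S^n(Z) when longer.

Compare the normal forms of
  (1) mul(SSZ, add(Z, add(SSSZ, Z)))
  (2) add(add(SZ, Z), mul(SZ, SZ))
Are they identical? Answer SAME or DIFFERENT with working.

Term A:
  start: mul(SSZ, add(Z, add(SSSZ, Z)))
  →1  add(add(Z, add(SSSZ, Z)), mul(SZ, add(Z, add(SSSZ, Z))))
  →2  add(add(SSSZ, Z), mul(SZ, add(Z, add(SSSZ, Z))))
  →3  add(S(add(SSZ, Z)), mul(SZ, add(Z, add(SSSZ, Z))))
  →4  S(add(add(SSZ, Z), mul(SZ, add(Z, add(SSSZ, Z)))))
  →5  S(add(S(add(SZ, Z)), mul(SZ, add(Z, add(SSSZ, Z)))))
  →6  S(S(add(add(SZ, Z), mul(SZ, add(Z, add(SSSZ, Z))))))
  →7  S(S(add(S(add(Z, Z)), mul(SZ, add(Z, add(SSSZ, Z))))))
  →8  S(S(S(add(add(Z, Z), mul(SZ, add(Z, add(SSSZ, Z)))))))
  →9  S(S(S(add(Z, mul(SZ, add(Z, add(SSSZ, Z)))))))
  →10  S(S(S(mul(SZ, add(Z, add(SSSZ, Z))))))
  →11  S(S(S(add(add(Z, add(SSSZ, Z)), mul(Z, add(Z, add(SSSZ, Z)))))))
  →12  S(S(S(add(add(SSSZ, Z), mul(Z, add(Z, add(SSSZ, Z)))))))
  →13  S(S(S(add(S(add(SSZ, Z)), mul(Z, add(Z, add(SSSZ, Z)))))))
  →14  S(S(S(S(add(add(SSZ, Z), mul(Z, add(Z, add(SSSZ, Z))))))))
  →15  S(S(S(S(add(S(add(SZ, Z)), mul(Z, add(Z, add(SSSZ, Z))))))))
  →16  S(S(S(S(S(add(add(SZ, Z), mul(Z, add(Z, add(SSSZ, Z)))))))))
  →17  S(S(S(S(S(add(S(add(Z, Z)), mul(Z, add(Z, add(SSSZ, Z)))))))))
  →18  S(S(S(S(S(S(add(add(Z, Z), mul(Z, add(Z, add(SSSZ, Z))))))))))
  →19  S(S(S(S(S(S(add(Z, mul(Z, add(Z, add(SSSZ, Z))))))))))
  →20  S(S(S(S(S(S(mul(Z, add(Z, add(SSSZ, Z)))))))))
  →21  S^6(Z)

Term B:
  start: add(add(SZ, Z), mul(SZ, SZ))
  →1  add(S(add(Z, Z)), mul(SZ, SZ))
  →2  S(add(add(Z, Z), mul(SZ, SZ)))
  →3  S(add(Z, mul(SZ, SZ)))
  →4  S(mul(SZ, SZ))
  →5  S(add(SZ, mul(Z, SZ)))
  →6  S(S(add(Z, mul(Z, SZ))))
  →7  S(S(mul(Z, SZ)))
  →8  SSZ

Answer: DIFFERENT — A ⇓ S^6(Z), B ⇓ SSZ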